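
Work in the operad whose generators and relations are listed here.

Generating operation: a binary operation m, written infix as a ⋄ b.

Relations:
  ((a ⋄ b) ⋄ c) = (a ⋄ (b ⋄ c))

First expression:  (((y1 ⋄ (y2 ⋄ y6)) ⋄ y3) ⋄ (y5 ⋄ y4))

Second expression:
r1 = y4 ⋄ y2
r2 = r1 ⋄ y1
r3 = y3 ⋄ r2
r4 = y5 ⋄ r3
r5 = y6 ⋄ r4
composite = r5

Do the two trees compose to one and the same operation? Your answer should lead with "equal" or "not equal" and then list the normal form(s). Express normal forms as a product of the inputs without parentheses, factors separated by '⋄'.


not equal; first: y1 ⋄ y2 ⋄ y6 ⋄ y3 ⋄ y5 ⋄ y4; second: y6 ⋄ y5 ⋄ y3 ⋄ y4 ⋄ y2 ⋄ y1

The first composite normalizes to y1 ⋄ y2 ⋄ y6 ⋄ y3 ⋄ y5 ⋄ y4
The second composite normalizes to y6 ⋄ y5 ⋄ y3 ⋄ y4 ⋄ y2 ⋄ y1
The normal forms differ: not equal.


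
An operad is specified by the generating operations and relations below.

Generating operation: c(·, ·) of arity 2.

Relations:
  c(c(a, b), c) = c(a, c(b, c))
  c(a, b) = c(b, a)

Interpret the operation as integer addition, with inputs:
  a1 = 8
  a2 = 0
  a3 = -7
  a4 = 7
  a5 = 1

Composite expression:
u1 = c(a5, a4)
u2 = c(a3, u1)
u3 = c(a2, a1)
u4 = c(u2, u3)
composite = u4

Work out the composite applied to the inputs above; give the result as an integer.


c(a5, a4) = 8
c(a3, c(a5, a4)) = 1
c(a2, a1) = 8
c(c(a3, c(a5, a4)), c(a2, a1)) = 9

9


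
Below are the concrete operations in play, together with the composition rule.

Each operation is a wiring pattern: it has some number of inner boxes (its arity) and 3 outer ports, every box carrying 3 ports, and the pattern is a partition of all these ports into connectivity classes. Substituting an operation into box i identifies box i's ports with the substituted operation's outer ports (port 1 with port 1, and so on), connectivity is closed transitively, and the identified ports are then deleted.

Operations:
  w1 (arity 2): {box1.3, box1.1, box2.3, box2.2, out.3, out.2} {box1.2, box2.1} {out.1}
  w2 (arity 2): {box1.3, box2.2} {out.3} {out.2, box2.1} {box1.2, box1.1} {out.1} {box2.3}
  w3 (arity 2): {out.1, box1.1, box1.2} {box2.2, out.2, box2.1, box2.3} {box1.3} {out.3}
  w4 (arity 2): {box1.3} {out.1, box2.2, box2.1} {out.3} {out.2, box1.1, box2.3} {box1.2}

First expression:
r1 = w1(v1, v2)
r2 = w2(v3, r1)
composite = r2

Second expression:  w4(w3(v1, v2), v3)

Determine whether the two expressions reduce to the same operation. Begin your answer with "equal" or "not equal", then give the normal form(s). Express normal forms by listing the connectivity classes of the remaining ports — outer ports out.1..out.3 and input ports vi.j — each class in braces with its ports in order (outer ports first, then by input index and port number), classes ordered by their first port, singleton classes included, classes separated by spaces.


Reducing the first expression gives {out.1} {out.2} {out.3} {v1.1, v1.3, v2.2, v2.3, v3.3} {v1.2, v2.1} {v3.1, v3.2}
Reducing the second expression gives {out.1, v3.1, v3.2} {out.2, v1.1, v1.2, v3.3} {out.3} {v1.3} {v2.1, v2.2, v2.3}
The forms do not match — not equal.

not equal; the first gives {out.1} {out.2} {out.3} {v1.1, v1.3, v2.2, v2.3, v3.3} {v1.2, v2.1} {v3.1, v3.2} and the second {out.1, v3.1, v3.2} {out.2, v1.1, v1.2, v3.3} {out.3} {v1.3} {v2.1, v2.2, v2.3}


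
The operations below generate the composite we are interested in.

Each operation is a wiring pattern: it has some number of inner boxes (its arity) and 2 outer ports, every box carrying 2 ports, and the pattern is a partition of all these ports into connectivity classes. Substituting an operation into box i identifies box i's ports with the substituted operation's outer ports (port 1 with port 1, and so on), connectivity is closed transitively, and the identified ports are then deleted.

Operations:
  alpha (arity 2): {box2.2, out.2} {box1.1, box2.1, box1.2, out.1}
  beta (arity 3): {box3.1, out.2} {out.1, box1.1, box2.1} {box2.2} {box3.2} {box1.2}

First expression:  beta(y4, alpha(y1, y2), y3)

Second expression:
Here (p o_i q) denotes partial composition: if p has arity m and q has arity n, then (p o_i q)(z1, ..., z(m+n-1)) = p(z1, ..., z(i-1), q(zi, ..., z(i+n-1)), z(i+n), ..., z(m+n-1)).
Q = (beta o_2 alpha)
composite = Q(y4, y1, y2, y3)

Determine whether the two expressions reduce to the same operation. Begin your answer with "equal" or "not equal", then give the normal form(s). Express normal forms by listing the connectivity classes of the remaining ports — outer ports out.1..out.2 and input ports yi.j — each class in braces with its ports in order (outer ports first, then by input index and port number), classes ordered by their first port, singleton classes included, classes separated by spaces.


equal — both sides give {out.1, y1.1, y1.2, y2.1, y4.1} {out.2, y3.1} {y2.2} {y3.2} {y4.2}

The first composite normalizes to {out.1, y1.1, y1.2, y2.1, y4.1} {out.2, y3.1} {y2.2} {y3.2} {y4.2}
The second composite normalizes to {out.1, y1.1, y1.2, y2.1, y4.1} {out.2, y3.1} {y2.2} {y3.2} {y4.2}
Identical normal forms: equal.


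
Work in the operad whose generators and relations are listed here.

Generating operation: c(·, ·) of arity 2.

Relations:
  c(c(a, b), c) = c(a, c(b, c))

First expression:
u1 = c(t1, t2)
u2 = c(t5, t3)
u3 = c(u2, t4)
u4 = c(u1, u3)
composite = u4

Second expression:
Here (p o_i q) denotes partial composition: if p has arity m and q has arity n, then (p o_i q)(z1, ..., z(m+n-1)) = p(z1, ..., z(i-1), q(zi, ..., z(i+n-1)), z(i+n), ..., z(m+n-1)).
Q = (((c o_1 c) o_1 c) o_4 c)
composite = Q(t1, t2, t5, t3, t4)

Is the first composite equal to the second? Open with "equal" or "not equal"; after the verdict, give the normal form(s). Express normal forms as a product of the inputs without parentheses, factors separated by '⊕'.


The first expression reduces to t1 ⊕ t2 ⊕ t5 ⊕ t3 ⊕ t4
The second expression reduces to t1 ⊕ t2 ⊕ t5 ⊕ t3 ⊕ t4
Both agree, so they are equal.

equal; the common form is t1 ⊕ t2 ⊕ t5 ⊕ t3 ⊕ t4


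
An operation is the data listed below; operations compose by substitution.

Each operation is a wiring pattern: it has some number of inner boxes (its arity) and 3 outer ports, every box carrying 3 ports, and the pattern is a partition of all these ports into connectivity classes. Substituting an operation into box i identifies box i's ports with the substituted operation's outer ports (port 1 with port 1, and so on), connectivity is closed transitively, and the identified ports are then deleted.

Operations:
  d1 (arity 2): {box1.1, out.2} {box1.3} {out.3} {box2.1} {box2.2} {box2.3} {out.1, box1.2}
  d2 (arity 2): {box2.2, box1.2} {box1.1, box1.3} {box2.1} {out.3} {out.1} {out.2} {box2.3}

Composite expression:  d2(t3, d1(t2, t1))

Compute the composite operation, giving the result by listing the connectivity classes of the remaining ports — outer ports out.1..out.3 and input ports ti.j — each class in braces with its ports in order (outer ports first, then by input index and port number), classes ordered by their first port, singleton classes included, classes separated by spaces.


{out.1} {out.2} {out.3} {t1.1} {t1.2} {t1.3} {t2.1, t3.2} {t2.2} {t2.3} {t3.1, t3.3}

Reachability decides: close wires over d2-identified ports.
stage d1: inputs (t2, t1), connectivity {out.1, t2.2} {out.2, t2.1} {out.3} {t1.1} {t1.2} {t1.3} {t2.3}, out.j its boundary
stage d2: inputs (t3, t2, t1), connectivity {out.1} {out.2} {out.3} {t1.1} {t1.2} {t1.3} {t2.1, t3.2} {t2.2} {t2.3} {t3.1, t3.3}, out.j its boundary


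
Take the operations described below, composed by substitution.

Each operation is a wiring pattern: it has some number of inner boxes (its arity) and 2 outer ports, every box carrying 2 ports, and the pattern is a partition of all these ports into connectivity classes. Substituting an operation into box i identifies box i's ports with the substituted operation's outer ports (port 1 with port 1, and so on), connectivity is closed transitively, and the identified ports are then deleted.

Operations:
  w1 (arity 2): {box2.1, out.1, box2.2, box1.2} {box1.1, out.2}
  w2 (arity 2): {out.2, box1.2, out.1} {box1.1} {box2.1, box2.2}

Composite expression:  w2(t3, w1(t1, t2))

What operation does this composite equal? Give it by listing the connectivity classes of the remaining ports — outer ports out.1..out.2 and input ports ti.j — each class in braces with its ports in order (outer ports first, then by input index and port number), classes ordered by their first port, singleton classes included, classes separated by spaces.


{out.1, out.2, t3.2} {t1.1, t1.2, t2.1, t2.2} {t3.1}

Treat the ports identified at w2 as solder joints: merge, then drop.
composing w1 on (t1, t2), with out.j its own outer ports: {out.1, t1.2, t2.1, t2.2} {out.2, t1.1}
composing w2 on (t3, t1, t2), with out.j its own outer ports: {out.1, out.2, t3.2} {t1.1, t1.2, t2.1, t2.2} {t3.1}


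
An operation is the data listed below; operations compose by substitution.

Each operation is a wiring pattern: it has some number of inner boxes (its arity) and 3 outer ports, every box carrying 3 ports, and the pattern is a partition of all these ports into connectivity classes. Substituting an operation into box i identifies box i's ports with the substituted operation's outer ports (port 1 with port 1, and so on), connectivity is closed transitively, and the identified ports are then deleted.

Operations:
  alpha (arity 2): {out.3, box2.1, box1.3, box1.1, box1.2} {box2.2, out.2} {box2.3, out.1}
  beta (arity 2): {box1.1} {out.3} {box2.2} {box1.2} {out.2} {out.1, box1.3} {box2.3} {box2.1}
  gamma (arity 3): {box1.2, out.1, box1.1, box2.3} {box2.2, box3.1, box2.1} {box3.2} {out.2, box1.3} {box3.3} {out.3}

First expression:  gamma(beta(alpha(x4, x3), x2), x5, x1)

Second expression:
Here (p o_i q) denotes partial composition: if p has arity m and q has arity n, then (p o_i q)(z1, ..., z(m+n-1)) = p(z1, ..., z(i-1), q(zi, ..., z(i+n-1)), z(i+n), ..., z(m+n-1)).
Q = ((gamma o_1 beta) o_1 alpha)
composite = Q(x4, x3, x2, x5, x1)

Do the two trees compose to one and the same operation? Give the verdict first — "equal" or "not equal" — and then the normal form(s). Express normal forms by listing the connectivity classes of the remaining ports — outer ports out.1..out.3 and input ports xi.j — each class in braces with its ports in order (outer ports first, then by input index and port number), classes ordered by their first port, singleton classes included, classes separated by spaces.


equal: each reduces to {out.1, x3.1, x4.1, x4.2, x4.3, x5.3} {out.2} {out.3} {x1.1, x5.1, x5.2} {x1.2} {x1.3} {x2.1} {x2.2} {x2.3} {x3.2} {x3.3}

The first composite normalizes to {out.1, x3.1, x4.1, x4.2, x4.3, x5.3} {out.2} {out.3} {x1.1, x5.1, x5.2} {x1.2} {x1.3} {x2.1} {x2.2} {x2.3} {x3.2} {x3.3}
The second composite normalizes to {out.1, x3.1, x4.1, x4.2, x4.3, x5.3} {out.2} {out.3} {x1.1, x5.1, x5.2} {x1.2} {x1.3} {x2.1} {x2.2} {x2.3} {x3.2} {x3.3}
Same normal form: equal.


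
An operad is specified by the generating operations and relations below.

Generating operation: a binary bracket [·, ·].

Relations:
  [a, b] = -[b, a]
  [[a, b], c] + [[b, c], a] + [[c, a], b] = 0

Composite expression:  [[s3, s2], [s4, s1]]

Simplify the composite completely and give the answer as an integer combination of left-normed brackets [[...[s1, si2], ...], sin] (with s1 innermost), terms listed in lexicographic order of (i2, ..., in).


-[[[s1, s4], s2], s3] + [[[s1, s4], s3], s2]

Expand each bracket as ab - ba; the s1-initial words give the coefficients.
Composite bracket: [[s3, s2], [s4, s1]]
Each bracket splits as ab - ba, giving 8 signed words (2^3 = 8).
Coefficients come from the s1-initial words:
  from s1s4s2s3, sign -1: term -[[[s1, s4], s2], s3]
  from s1s4s3s2, sign +1: term +[[[s1, s4], s3], s2]


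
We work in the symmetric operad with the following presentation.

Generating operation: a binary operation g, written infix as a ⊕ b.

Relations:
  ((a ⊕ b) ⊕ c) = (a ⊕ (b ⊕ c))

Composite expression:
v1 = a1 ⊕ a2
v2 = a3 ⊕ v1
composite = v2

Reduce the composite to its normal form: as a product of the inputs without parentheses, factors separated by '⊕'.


a3 ⊕ a1 ⊕ a2


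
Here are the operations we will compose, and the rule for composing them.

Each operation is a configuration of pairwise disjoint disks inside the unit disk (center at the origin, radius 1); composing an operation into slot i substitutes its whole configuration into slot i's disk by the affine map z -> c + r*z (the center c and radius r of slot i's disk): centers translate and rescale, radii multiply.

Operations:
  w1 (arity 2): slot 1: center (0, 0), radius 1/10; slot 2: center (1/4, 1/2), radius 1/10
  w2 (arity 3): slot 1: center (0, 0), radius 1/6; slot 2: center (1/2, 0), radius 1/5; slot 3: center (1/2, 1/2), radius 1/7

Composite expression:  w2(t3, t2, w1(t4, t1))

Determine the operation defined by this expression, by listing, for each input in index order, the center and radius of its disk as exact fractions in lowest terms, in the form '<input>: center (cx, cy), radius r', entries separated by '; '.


Affine substitution under w2: radii multiply and t-centers shift.
input t3: composing its 1 substitution step yields center (0, 0), radius 1/6
input t2: composing its 1 substitution step yields center (1/2, 0), radius 1/5
input t4: composing its 2 substitution steps yields center (1/2, 1/2), radius 1/70
input t1: composing its 2 substitution steps yields center (15/28, 4/7), radius 1/70

t1: center (15/28, 4/7), radius 1/70; t2: center (1/2, 0), radius 1/5; t3: center (0, 0), radius 1/6; t4: center (1/2, 1/2), radius 1/70


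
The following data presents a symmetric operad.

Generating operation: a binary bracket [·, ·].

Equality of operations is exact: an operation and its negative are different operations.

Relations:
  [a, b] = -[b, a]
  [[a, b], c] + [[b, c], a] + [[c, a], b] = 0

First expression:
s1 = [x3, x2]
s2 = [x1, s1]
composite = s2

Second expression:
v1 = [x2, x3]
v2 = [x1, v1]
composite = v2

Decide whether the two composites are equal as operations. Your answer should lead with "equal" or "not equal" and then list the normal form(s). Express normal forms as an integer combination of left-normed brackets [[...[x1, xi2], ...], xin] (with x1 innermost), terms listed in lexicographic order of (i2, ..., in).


not equal; first: -[[x1, x2], x3] + [[x1, x3], x2]; second: [[x1, x2], x3] - [[x1, x3], x2]

Reducing the first expression gives -[[x1, x2], x3] + [[x1, x3], x2]
Reducing the second expression gives [[x1, x2], x3] - [[x1, x3], x2]
The normal forms differ: not equal.


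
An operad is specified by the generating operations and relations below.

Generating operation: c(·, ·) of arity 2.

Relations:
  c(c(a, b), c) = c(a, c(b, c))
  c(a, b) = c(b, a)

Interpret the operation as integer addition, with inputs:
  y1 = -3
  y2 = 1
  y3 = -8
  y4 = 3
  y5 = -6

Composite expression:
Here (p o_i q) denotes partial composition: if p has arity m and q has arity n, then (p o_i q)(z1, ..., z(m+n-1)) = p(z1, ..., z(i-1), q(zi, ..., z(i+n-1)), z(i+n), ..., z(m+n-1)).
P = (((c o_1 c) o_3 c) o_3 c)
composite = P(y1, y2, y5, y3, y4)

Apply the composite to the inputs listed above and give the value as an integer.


-13

c(y1, y2) = -2
c(y5, y3) = -14
c(c(y5, y3), y4) = -11
c(c(y1, y2), c(c(y5, y3), y4)) = -13


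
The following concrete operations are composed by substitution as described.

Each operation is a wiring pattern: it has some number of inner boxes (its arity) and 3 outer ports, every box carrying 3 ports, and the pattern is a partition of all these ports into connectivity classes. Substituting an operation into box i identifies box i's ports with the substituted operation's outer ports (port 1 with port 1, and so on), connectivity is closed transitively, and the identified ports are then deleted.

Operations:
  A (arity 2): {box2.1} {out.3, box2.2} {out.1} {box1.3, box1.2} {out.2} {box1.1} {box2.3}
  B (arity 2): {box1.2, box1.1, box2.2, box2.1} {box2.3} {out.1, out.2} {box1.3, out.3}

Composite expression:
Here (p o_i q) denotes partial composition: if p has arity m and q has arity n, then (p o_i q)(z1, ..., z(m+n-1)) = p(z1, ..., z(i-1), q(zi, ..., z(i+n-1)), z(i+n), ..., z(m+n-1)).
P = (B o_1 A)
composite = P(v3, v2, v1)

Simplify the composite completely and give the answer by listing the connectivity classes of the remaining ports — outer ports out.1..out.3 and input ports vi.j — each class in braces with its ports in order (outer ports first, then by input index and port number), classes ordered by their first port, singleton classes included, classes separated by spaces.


{out.1, out.2} {out.3, v2.2} {v1.1, v1.2} {v1.3} {v2.1} {v2.3} {v3.1} {v3.2, v3.3}

Substituting into B glues patterns; closure does the rest.
through A, on inputs (v3, v2): {out.1} {out.2} {out.3, v2.2} {v2.1} {v2.3} {v3.1} {v3.2, v3.3} (out.j = stage outer ports)
through B, on inputs (v3, v2, v1): {out.1, out.2} {out.3, v2.2} {v1.1, v1.2} {v1.3} {v2.1} {v2.3} {v3.1} {v3.2, v3.3} (out.j = stage outer ports)


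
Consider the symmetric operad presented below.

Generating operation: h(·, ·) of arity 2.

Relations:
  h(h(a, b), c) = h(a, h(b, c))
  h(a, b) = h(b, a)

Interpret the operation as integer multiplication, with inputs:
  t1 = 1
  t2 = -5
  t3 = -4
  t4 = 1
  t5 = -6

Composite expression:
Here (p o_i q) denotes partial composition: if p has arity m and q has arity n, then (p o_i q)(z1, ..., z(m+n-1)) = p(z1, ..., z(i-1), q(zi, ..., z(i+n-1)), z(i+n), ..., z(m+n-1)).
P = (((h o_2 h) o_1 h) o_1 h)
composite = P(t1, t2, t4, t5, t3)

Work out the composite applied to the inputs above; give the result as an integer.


-120

h(t1, t2) = -5
h(h(t1, t2), t4) = -5
h(t5, t3) = 24
h(h(h(t1, t2), t4), h(t5, t3)) = -120


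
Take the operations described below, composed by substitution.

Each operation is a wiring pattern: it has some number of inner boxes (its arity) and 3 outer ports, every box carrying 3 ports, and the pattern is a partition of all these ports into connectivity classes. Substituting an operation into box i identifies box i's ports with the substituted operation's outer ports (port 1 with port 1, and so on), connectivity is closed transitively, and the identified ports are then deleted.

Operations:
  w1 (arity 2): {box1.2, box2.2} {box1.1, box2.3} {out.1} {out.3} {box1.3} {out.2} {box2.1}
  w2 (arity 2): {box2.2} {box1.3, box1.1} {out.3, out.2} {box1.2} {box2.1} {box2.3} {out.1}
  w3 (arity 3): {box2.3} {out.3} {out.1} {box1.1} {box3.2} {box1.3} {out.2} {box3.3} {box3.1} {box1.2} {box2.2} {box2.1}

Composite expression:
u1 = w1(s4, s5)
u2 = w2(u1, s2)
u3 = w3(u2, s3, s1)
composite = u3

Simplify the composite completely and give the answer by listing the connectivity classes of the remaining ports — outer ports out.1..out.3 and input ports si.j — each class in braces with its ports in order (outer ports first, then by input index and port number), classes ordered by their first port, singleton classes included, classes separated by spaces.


{out.1} {out.2} {out.3} {s1.1} {s1.2} {s1.3} {s2.1} {s2.2} {s2.3} {s3.1} {s3.2} {s3.3} {s4.1, s5.3} {s4.2, s5.2} {s4.3} {s5.1}

Two ports join when wires chain via w3-identified ports.
through w1, on inputs (s4, s5): {out.1} {out.2} {out.3} {s4.1, s5.3} {s4.2, s5.2} {s4.3} {s5.1} (out.j = stage outer ports)
through w2, on inputs (s4, s5, s2): {out.1} {out.2, out.3} {s2.1} {s2.2} {s2.3} {s4.1, s5.3} {s4.2, s5.2} {s4.3} {s5.1} (out.j = stage outer ports)
through w3, on inputs (s4, s5, s2, s3, s1): {out.1} {out.2} {out.3} {s1.1} {s1.2} {s1.3} {s2.1} {s2.2} {s2.3} {s3.1} {s3.2} {s3.3} {s4.1, s5.3} {s4.2, s5.2} {s4.3} {s5.1} (out.j = stage outer ports)


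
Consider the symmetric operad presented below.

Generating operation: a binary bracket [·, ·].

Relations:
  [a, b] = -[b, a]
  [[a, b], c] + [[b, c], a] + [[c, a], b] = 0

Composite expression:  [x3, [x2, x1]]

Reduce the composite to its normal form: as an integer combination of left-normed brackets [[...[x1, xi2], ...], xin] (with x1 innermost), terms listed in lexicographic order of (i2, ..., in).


[[x1, x2], x3]

A multilinear Lie element is pinned by x1-initial words (x1 innermost).
Composite bracket: [x3, [x2, x1]]
The bracket unfolds into 4 signed words via [a, b] = ab - ba (2^2 = 4).
Only words starting with x1 matter:
  x1x2x3 (sign +1) contributes +[[x1, x2], x3]


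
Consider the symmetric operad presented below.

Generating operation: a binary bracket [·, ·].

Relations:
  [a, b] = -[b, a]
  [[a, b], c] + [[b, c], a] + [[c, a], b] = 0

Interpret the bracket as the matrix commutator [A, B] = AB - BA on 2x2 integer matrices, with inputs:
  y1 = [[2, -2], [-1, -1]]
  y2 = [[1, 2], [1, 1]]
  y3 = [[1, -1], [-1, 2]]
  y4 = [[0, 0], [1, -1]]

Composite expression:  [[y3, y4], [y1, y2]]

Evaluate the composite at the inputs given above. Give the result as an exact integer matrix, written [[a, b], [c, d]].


[[-3, -12], [-6, 3]]

[y3, y4] = [[-1, 1], [0, 1]]
[y1, y2] = [[0, 6], [-3, 0]]
[[y3, y4], [y1, y2]] = [[-3, -12], [-6, 3]]


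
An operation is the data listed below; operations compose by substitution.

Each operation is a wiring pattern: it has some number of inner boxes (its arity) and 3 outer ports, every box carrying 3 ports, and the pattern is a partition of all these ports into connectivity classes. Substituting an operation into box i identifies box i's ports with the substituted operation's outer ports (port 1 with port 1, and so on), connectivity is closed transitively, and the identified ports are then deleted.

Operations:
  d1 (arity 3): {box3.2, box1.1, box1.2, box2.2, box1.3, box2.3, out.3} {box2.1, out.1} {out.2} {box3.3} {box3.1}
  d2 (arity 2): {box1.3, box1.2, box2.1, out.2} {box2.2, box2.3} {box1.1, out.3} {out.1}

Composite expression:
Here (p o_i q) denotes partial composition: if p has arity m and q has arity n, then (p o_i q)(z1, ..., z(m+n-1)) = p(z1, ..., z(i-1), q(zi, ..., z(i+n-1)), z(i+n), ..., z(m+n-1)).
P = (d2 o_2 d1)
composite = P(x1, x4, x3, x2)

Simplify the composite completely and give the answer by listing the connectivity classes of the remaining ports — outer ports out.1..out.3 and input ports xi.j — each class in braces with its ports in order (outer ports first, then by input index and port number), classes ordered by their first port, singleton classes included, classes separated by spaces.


{out.1} {out.2, x1.2, x1.3, x3.1} {out.3, x1.1} {x2.1} {x2.2, x3.2, x3.3, x4.1, x4.2, x4.3} {x2.3}

Substituting into d2 glues patterns; closure does the rest.
composing d1 on (x4, x3, x2), with out.j its own outer ports: {out.1, x3.1} {out.2} {out.3, x2.2, x3.2, x3.3, x4.1, x4.2, x4.3} {x2.1} {x2.3}
composing d2 on (x1, x4, x3, x2), with out.j its own outer ports: {out.1} {out.2, x1.2, x1.3, x3.1} {out.3, x1.1} {x2.1} {x2.2, x3.2, x3.3, x4.1, x4.2, x4.3} {x2.3}


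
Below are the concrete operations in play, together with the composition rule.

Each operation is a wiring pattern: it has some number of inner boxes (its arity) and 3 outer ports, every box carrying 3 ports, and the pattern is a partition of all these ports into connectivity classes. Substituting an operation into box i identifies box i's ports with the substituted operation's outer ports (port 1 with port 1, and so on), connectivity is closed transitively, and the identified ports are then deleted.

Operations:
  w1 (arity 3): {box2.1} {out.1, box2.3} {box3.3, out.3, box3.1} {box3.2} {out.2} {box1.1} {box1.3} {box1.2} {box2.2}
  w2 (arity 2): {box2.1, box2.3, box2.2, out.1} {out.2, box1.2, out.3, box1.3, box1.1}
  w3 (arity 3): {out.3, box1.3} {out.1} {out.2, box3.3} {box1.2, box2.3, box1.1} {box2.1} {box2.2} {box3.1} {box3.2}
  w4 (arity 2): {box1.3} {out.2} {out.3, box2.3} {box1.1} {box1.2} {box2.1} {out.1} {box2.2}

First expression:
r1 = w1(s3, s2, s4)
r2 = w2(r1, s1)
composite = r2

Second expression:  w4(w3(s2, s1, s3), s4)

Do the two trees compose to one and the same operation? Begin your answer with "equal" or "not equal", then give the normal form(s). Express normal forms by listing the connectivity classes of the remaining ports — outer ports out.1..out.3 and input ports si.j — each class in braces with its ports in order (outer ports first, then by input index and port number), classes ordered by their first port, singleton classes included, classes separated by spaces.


not equal; first: {out.1, s1.1, s1.2, s1.3} {out.2, out.3, s2.3, s4.1, s4.3} {s2.1} {s2.2} {s3.1} {s3.2} {s3.3} {s4.2}; second: {out.1} {out.2} {out.3, s4.3} {s1.1} {s1.2} {s1.3, s2.1, s2.2} {s2.3} {s3.1} {s3.2} {s3.3} {s4.1} {s4.2}

The first composite normalizes to {out.1, s1.1, s1.2, s1.3} {out.2, out.3, s2.3, s4.1, s4.3} {s2.1} {s2.2} {s3.1} {s3.2} {s3.3} {s4.2}
The second composite normalizes to {out.1} {out.2} {out.3, s4.3} {s1.1} {s1.2} {s1.3, s2.1, s2.2} {s2.3} {s3.1} {s3.2} {s3.3} {s4.1} {s4.2}
Different reductions; not equal.


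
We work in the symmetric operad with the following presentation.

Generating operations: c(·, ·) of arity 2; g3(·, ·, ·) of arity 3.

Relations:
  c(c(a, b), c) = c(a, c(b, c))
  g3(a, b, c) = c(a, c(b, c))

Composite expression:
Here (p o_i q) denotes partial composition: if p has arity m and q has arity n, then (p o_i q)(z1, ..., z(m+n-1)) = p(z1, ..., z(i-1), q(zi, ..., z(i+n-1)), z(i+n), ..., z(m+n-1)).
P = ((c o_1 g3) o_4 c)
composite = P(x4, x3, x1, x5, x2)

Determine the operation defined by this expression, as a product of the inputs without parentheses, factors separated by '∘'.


x4 ∘ x3 ∘ x1 ∘ x5 ∘ x2

Key point: c is associative — brackets drop, the x-order remains.
g3(x4, x3, x1) flattens to x4 ∘ x3 ∘ x1
c(x5, x2) flattens to x5 ∘ x2
c(g3(x4, x3, x1), c(x5, x2)) flattens to x4 ∘ x3 ∘ x1 ∘ x5 ∘ x2


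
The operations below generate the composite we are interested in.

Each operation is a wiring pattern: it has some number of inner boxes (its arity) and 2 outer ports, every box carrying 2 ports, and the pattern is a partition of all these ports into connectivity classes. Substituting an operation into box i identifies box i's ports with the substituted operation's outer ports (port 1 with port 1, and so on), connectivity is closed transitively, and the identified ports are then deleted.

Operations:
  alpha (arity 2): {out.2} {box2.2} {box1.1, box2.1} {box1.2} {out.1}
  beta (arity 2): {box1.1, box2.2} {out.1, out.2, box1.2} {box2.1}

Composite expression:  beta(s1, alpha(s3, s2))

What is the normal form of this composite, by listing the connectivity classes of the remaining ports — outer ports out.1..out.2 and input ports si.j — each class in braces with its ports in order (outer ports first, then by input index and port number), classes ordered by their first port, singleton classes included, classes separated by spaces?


{out.1, out.2, s1.2} {s1.1} {s2.1, s3.1} {s2.2} {s3.2}

Two ports join when wires chain via beta-identified ports.
composing alpha on (s3, s2), with out.j its own outer ports: {out.1} {out.2} {s2.1, s3.1} {s2.2} {s3.2}
composing beta on (s1, s3, s2), with out.j its own outer ports: {out.1, out.2, s1.2} {s1.1} {s2.1, s3.1} {s2.2} {s3.2}


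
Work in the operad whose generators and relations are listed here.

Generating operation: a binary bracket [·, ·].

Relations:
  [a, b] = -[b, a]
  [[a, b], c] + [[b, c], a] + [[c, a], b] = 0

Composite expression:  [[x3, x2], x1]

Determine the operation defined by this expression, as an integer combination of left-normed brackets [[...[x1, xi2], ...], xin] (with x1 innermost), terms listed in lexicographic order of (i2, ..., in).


Skip Jacobi rewriting: expand, keep x1-initial words, read off terms.
Composite bracket: [[x3, x2], x1]
Under [a, b] = ab - ba we get 4 signed associative words (2^2 = 4).
Keep just the words that open with x1:
  the word x1x2x3 carries sign +1 and contributes +[[x1, x2], x3]
  the word x1x3x2 carries sign -1 and contributes -[[x1, x3], x2]

[[x1, x2], x3] - [[x1, x3], x2]


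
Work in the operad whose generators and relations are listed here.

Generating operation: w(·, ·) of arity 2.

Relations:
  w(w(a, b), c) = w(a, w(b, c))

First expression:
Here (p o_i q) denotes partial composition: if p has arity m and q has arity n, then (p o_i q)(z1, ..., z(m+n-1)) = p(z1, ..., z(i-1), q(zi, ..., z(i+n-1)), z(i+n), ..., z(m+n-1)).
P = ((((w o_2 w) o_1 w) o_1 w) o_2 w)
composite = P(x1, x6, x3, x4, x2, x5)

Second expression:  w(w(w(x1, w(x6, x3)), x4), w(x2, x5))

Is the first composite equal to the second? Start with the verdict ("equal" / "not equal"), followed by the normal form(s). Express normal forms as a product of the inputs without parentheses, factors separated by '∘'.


equal: each reduces to x1 ∘ x6 ∘ x3 ∘ x4 ∘ x2 ∘ x5

The first expression, normalized: x1 ∘ x6 ∘ x3 ∘ x4 ∘ x2 ∘ x5
The second expression, normalized: x1 ∘ x6 ∘ x3 ∘ x4 ∘ x2 ∘ x5
Same normal form: equal.


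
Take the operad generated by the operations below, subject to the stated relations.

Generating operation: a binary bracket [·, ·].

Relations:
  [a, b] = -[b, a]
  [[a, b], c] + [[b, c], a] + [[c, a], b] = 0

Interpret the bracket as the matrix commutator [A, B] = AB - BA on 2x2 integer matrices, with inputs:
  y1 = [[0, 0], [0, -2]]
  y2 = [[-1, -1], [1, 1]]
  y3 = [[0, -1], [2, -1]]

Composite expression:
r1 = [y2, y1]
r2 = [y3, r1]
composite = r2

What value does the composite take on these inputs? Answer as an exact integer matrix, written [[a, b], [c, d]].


[[-6, 2], [-2, 6]]

[y2, y1] = [[0, 2], [2, 0]]
[y3, [y2, y1]] = [[-6, 2], [-2, 6]]


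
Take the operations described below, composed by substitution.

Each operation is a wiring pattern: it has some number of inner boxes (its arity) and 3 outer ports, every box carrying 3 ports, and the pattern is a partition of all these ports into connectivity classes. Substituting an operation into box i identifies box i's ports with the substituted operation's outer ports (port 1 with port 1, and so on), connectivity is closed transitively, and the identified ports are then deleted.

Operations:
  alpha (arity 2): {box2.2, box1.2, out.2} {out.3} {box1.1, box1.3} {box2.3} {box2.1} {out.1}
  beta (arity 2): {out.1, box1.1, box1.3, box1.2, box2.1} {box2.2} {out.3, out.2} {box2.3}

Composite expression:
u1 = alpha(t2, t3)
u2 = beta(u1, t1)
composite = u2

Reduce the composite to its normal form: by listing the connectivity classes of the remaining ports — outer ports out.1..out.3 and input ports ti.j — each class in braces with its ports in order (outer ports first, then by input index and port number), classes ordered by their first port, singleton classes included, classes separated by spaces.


{out.1, t1.1, t2.2, t3.2} {out.2, out.3} {t1.2} {t1.3} {t2.1, t2.3} {t3.1} {t3.3}

Substituting into beta glues patterns; closure does the rest.
alpha over (t2, t3) gives {out.1} {out.2, t2.2, t3.2} {out.3} {t2.1, t2.3} {t3.1} {t3.3}, out.j being that stage's outer ports
beta over (t2, t3, t1) gives {out.1, t1.1, t2.2, t3.2} {out.2, out.3} {t1.2} {t1.3} {t2.1, t2.3} {t3.1} {t3.3}, out.j being that stage's outer ports


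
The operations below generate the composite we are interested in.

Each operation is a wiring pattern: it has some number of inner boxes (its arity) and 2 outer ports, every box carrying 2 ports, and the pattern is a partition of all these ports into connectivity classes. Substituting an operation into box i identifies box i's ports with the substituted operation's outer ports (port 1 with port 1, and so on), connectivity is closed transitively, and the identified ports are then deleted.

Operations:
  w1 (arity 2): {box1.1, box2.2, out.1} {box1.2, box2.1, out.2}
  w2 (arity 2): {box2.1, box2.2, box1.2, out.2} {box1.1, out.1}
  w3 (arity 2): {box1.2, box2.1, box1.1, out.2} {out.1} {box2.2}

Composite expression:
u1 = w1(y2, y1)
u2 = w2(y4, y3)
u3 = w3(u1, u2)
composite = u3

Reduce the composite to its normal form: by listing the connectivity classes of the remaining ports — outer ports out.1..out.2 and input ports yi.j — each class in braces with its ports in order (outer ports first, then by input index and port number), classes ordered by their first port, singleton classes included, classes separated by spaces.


{out.1} {out.2, y1.1, y1.2, y2.1, y2.2, y4.1} {y3.1, y3.2, y4.2}

Treat the ports identified at w3 as solder joints: merge, then drop.
stage w1: inputs (y2, y1), connectivity {out.1, y1.2, y2.1} {out.2, y1.1, y2.2}, out.j its boundary
stage w2: inputs (y4, y3), connectivity {out.1, y4.1} {out.2, y3.1, y3.2, y4.2}, out.j its boundary
stage w3: inputs (y2, y1, y4, y3), connectivity {out.1} {out.2, y1.1, y1.2, y2.1, y2.2, y4.1} {y3.1, y3.2, y4.2}, out.j its boundary


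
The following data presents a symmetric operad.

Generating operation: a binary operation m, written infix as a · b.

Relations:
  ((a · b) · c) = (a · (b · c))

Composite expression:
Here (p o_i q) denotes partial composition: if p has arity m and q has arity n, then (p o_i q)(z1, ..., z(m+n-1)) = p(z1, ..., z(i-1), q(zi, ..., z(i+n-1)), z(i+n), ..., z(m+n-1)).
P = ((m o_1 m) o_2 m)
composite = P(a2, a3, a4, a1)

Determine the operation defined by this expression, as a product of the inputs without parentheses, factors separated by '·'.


Associativity of m dissolves the nesting; only the a-input order survives.
(a3 · a4) flattens to a3 · a4
(a2 · (a3 · a4)) flattens to a2 · a3 · a4
((a2 · (a3 · a4)) · a1) flattens to a2 · a3 · a4 · a1

a2 · a3 · a4 · a1


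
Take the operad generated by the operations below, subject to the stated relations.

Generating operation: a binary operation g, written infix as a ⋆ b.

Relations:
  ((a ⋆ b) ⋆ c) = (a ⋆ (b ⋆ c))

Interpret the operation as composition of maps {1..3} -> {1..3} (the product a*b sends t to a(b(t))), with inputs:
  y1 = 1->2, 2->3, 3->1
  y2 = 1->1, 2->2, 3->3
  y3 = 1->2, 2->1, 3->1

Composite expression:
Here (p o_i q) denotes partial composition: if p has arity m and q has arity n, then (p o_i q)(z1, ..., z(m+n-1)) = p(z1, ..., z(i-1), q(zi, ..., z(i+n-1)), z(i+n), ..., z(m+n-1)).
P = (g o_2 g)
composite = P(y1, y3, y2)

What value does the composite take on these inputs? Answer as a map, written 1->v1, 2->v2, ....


1->3, 2->2, 3->2


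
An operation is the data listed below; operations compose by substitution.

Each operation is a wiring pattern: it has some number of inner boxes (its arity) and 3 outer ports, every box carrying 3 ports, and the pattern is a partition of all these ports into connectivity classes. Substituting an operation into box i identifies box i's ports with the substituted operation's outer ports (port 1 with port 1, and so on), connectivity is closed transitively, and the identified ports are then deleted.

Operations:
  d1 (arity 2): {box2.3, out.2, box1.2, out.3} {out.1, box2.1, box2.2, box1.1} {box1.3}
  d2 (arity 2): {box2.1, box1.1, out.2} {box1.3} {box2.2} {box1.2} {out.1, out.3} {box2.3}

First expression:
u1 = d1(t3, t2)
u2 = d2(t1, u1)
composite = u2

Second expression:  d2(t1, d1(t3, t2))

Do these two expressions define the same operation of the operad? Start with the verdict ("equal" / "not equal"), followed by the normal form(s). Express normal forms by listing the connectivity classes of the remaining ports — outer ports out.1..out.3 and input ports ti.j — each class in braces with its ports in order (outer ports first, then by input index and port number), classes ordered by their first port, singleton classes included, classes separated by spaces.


Reducing the first expression gives {out.1, out.3} {out.2, t1.1, t2.1, t2.2, t3.1} {t1.2} {t1.3} {t2.3, t3.2} {t3.3}
Reducing the second expression gives {out.1, out.3} {out.2, t1.1, t2.1, t2.2, t3.1} {t1.2} {t1.3} {t2.3, t3.2} {t3.3}
One common form — equal.

equal — both sides give {out.1, out.3} {out.2, t1.1, t2.1, t2.2, t3.1} {t1.2} {t1.3} {t2.3, t3.2} {t3.3}


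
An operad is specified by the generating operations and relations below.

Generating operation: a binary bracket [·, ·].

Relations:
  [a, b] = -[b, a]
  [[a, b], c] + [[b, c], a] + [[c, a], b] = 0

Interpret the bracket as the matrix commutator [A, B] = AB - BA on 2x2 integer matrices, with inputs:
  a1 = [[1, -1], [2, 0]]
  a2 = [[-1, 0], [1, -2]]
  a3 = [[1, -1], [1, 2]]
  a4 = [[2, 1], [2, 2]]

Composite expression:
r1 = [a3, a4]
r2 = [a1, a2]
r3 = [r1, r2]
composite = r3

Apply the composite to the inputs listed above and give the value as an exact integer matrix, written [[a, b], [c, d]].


[a3, a4] = [[-3, -1], [2, 3]]
[a1, a2] = [[-1, 1], [1, 1]]
[[a3, a4], [a1, a2]] = [[-3, -8], [2, 3]]

[[-3, -8], [2, 3]]


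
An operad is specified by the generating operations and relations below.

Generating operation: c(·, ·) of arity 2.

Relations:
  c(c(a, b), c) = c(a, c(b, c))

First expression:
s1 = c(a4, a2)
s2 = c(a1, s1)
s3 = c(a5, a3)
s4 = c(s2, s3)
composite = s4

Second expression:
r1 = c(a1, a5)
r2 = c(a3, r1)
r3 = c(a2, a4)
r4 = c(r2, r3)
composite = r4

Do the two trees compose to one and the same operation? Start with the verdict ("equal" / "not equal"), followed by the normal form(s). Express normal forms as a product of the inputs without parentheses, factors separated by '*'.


not equal: they reduce to a1 * a4 * a2 * a5 * a3 and a3 * a1 * a5 * a2 * a4

The first expression reduces to a1 * a4 * a2 * a5 * a3
The second expression reduces to a3 * a1 * a5 * a2 * a4
No match — not equal.


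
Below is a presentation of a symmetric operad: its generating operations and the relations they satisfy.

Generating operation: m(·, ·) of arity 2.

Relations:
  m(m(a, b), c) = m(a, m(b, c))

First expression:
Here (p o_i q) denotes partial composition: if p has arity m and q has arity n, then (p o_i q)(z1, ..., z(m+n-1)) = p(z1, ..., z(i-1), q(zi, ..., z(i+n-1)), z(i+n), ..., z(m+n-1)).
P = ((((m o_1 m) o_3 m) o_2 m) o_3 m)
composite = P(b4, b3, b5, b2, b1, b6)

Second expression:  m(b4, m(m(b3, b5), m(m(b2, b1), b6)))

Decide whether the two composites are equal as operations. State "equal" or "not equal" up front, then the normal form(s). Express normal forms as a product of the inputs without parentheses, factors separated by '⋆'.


equal — both sides give b4 ⋆ b3 ⋆ b5 ⋆ b2 ⋆ b1 ⋆ b6


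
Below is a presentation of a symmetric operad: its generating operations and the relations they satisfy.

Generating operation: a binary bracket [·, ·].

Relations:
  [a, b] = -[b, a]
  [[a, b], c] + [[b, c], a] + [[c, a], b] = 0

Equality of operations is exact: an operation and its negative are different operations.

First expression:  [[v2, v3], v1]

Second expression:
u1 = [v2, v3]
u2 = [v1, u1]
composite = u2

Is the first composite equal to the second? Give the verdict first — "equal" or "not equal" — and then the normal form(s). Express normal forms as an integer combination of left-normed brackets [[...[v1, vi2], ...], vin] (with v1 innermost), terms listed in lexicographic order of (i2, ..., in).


not equal; the first gives -[[v1, v2], v3] + [[v1, v3], v2] and the second [[v1, v2], v3] - [[v1, v3], v2]

Reducing the first expression gives -[[v1, v2], v3] + [[v1, v3], v2]
Reducing the second expression gives [[v1, v2], v3] - [[v1, v3], v2]
The forms do not match — not equal.


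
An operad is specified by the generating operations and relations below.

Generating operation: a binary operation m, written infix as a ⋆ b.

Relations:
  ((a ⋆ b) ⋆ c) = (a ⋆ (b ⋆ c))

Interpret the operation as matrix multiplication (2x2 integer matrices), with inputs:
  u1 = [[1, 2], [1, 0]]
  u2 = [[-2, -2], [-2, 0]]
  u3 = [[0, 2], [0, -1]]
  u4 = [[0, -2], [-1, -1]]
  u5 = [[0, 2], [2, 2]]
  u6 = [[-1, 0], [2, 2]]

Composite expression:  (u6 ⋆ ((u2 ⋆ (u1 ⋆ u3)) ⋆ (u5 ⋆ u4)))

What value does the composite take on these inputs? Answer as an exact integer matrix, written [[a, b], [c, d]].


[[-8, -24], [16, 48]]

(u1 ⋆ u3) = [[0, 0], [0, 2]]
(u2 ⋆ (u1 ⋆ u3)) = [[0, -4], [0, 0]]
(u5 ⋆ u4) = [[-2, -2], [-2, -6]]
((u2 ⋆ (u1 ⋆ u3)) ⋆ (u5 ⋆ u4)) = [[8, 24], [0, 0]]
(u6 ⋆ ((u2 ⋆ (u1 ⋆ u3)) ⋆ (u5 ⋆ u4))) = [[-8, -24], [16, 48]]


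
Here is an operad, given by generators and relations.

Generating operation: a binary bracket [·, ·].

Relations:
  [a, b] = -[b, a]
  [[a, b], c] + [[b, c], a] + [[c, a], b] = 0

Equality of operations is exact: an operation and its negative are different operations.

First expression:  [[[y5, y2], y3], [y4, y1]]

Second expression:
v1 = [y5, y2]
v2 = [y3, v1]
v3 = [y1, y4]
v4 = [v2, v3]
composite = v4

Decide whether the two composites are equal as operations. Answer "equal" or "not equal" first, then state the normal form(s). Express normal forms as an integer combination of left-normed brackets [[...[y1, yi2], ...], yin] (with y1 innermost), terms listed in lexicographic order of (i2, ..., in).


equal: each reduces to -[[[[y1, y4], y2], y5], y3] + [[[[y1, y4], y3], y2], y5] - [[[[y1, y4], y3], y5], y2] + [[[[y1, y4], y5], y2], y3]

The first expression, normalized: -[[[[y1, y4], y2], y5], y3] + [[[[y1, y4], y3], y2], y5] - [[[[y1, y4], y3], y5], y2] + [[[[y1, y4], y5], y2], y3]
The second expression, normalized: -[[[[y1, y4], y2], y5], y3] + [[[[y1, y4], y3], y2], y5] - [[[[y1, y4], y3], y5], y2] + [[[[y1, y4], y5], y2], y3]
One common form — equal.
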